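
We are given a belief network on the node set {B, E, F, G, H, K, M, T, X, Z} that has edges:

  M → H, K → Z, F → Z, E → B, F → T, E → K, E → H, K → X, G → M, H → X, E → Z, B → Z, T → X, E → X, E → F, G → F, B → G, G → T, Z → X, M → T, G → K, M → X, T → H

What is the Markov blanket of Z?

{B, E, F, H, K, M, T, X}

A node's Markov blanket = Pa ∪ Ch ∪ (parents of Ch other than the node itself).
Pa(Z) = {B, E, F, K}.
Z's children: X.
Parents of each child, excluding Z:
  X: E, H, K, M, T
Union: {B, E, F, K} ∪ {X} ∪ {E, H, K, M, T} = {B, E, F, H, K, M, T, X}.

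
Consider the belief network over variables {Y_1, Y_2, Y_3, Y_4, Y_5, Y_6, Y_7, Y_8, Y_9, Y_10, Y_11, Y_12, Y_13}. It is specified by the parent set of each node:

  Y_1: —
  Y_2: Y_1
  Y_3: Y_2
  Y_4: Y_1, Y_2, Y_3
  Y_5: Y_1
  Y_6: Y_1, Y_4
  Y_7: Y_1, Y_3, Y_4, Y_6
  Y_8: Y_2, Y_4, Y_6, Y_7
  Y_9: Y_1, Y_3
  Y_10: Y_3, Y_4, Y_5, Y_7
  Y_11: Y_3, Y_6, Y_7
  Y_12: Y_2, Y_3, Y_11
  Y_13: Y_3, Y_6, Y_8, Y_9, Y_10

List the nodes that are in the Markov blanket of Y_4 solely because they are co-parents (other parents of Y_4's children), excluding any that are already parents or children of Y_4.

Children of Y_4: Y_6, Y_7, Y_8, Y_10.
  Y_6: Y_1
  Y_7: Y_1, Y_3, Y_6
  Y_8: Y_2, Y_6, Y_7
  Y_10: Y_3, Y_5, Y_7
Excluding nodes already adjacent to Y_4 (Y_1, Y_2, Y_3, Y_6, Y_7, Y_8, Y_10), the co-parent-only contribution is {Y_5}.

{Y_5}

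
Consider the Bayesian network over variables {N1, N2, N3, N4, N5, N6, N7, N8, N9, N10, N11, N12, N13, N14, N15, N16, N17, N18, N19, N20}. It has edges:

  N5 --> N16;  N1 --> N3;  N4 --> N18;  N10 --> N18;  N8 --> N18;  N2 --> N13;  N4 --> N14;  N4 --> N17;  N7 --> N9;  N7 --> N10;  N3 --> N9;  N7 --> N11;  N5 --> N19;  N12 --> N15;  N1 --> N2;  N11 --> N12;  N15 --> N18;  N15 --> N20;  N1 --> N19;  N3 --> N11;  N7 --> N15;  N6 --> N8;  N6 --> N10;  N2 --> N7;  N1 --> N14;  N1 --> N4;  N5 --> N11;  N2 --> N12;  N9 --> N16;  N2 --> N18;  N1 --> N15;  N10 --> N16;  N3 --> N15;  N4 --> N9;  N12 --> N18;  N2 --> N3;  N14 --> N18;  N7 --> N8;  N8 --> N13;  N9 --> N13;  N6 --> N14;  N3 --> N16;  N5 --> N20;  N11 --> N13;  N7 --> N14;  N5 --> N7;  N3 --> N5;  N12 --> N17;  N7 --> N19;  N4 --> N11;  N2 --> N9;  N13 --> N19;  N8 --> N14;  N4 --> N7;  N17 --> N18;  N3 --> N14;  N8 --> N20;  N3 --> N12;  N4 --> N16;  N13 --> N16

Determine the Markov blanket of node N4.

{N1, N2, N3, N5, N6, N7, N8, N9, N10, N11, N12, N13, N14, N15, N16, N17, N18}

N4's parents: N1.
Ch(N4) = {N7, N9, N11, N14, N16, N17, N18}.
Co-parents of N4 (other parents of its children):
  N7: N2, N5
  N9: N2, N3, N7
  N11: N3, N5, N7
  N14: N1, N3, N6, N7, N8
  N16: N3, N5, N9, N10, N13
  N17: N12
  N18: N2, N8, N10, N12, N14, N15, N17
MB(N4) = {N1, N2, N3, N5, N6, N7, N8, N9, N10, N11, N12, N13, N14, N15, N16, N17, N18}.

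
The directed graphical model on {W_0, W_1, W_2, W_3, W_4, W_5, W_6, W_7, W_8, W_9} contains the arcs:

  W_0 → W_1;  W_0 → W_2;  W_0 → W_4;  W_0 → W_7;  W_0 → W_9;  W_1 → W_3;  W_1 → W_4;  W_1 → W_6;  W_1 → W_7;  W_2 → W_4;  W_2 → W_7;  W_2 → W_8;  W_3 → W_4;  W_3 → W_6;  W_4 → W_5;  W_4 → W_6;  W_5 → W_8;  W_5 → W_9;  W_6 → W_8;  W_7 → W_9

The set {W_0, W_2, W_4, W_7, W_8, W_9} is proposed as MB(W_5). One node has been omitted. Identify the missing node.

W_6

By definition, MB(W_5) is built from W_5's parents, W_5's children, and the co-parents of W_5.
Pa(W_5) = {W_4}.
W_5's children: W_8, W_9.
Parents of each child, excluding W_5:
  W_8: W_2, W_6
  W_9: W_0, W_7
MB(W_5) = {W_0, W_2, W_4, W_6, W_7, W_8, W_9}.
Comparing with the claimed set, W_6 is missing.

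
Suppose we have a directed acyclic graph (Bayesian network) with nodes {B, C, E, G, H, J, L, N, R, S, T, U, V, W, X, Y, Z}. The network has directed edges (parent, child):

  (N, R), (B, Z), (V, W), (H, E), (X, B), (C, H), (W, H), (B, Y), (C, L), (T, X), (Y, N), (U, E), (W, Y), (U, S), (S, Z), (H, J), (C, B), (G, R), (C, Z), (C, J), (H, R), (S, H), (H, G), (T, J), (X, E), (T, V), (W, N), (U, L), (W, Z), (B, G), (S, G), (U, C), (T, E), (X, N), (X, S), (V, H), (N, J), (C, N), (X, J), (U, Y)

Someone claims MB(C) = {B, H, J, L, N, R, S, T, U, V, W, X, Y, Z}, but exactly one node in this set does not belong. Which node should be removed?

R

C's children: B, H, J, L, N, Z.
C's parents: U.
Co-parents of C (other parents of its children):
  B: X
  H: S, V, W
  Z: B, S, W
  L: U
  N: W, X, Y
  J: H, N, T, X
MB(C) = {B, H, J, L, N, S, T, U, V, W, X, Y, Z}.
R is neither a parent, child, nor co-parent of C, so it does not belong.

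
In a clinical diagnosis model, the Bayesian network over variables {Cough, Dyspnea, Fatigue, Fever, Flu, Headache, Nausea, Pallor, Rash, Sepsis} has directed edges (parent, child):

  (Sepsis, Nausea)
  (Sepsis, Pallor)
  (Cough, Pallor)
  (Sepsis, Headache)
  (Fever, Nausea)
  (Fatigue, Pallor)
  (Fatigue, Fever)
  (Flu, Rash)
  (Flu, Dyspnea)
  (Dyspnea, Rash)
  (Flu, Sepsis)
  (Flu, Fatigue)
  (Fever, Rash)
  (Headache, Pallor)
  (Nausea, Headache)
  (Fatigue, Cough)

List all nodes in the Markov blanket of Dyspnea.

{Fever, Flu, Rash}

Recall MB(v) = parents ∪ children ∪ spouses, where spouses are the other parents of v's children.
Dyspnea's children: Rash.
Pa(Dyspnea) = {Flu}.
Other parents of Dyspnea's children:
  Rash also has parents Fever, Flu.
Taking the union gives {Fever, Flu, Rash}.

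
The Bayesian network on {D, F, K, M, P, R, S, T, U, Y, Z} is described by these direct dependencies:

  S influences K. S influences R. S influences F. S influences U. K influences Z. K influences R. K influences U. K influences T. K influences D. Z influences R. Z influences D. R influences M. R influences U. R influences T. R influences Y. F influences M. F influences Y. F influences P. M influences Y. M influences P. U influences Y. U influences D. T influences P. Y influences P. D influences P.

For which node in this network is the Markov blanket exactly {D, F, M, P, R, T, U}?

Y

The target node must have every member of {D, F, M, P, R, T, U} as a parent, child, or co-parent, and no others.
Parents of Y: F, M, R, U; children: P; co-parents: D, F, M, T.
These exactly cover the given set, so the node is Y.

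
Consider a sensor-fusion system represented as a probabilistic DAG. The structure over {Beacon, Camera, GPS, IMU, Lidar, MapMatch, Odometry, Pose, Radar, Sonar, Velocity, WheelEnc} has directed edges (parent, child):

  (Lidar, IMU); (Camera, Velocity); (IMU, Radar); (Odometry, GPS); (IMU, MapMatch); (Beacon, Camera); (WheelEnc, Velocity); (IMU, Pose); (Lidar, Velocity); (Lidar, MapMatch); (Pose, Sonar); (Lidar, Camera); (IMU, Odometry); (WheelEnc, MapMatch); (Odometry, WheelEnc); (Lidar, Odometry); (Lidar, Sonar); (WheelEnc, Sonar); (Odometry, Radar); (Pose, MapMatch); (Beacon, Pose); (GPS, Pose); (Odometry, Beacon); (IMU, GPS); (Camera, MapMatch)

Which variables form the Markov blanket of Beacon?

{Camera, GPS, IMU, Lidar, Odometry, Pose}

A node's Markov blanket = Pa ∪ Ch ∪ (parents of Ch other than the node itself).
Parents of Beacon: Odometry.
Beacon's children: Camera, Pose.
For each child, the remaining parents (spouses of Beacon):
  parents(Camera) \ {Beacon} = {Lidar}.
  Pose's other parents are GPS, IMU.
Union: {Odometry} ∪ {Camera, Pose} ∪ {GPS, IMU, Lidar} = {Camera, GPS, IMU, Lidar, Odometry, Pose}.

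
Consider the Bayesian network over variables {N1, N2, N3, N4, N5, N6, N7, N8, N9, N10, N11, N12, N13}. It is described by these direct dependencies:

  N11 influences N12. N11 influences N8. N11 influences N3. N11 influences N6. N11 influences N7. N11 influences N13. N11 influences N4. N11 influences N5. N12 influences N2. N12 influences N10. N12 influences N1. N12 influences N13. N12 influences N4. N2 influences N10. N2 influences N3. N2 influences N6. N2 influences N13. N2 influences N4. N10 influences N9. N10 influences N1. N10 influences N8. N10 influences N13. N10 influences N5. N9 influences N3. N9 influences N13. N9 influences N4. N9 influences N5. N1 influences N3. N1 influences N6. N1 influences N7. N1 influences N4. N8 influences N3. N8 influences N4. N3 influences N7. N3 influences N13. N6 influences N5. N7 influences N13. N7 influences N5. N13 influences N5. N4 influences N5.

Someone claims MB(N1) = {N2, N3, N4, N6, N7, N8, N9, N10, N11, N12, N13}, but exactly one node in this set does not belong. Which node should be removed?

N13

By definition, MB(N1) is built from N1's parents, N1's children, and the co-parents of N1.
N1's children: N3, N4, N6, N7.
N1 has parents N10, N12.
Other parents of N1's children:
  N3's other parents are N2, N8, N9, N11.
  N6 also has parents N2, N11.
  parents(N7) \ {N1} = {N3, N11}.
  parents(N4) \ {N1} = {N2, N8, N9, N11, N12}.
MB(N1) = {N2, N3, N4, N6, N7, N8, N9, N10, N11, N12}.
N13 is neither a parent, child, nor co-parent of N1, so it does not belong.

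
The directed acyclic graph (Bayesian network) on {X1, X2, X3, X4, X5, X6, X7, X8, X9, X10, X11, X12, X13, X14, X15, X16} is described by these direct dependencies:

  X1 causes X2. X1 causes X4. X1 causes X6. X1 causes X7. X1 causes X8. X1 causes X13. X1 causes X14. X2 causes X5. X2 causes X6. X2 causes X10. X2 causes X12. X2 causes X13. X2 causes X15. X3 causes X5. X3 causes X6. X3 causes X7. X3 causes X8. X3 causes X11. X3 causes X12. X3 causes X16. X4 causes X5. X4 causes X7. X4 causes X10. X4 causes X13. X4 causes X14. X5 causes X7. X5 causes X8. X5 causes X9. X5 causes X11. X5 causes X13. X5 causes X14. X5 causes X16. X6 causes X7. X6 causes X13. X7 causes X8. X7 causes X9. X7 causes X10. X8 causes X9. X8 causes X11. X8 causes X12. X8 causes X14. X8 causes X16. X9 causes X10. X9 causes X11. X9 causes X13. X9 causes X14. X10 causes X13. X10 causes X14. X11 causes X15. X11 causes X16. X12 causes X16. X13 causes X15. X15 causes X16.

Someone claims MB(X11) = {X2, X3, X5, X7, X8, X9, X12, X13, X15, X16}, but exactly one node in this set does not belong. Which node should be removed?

X7

By definition, MB(X11) is built from X11's parents, X11's children, and the co-parents of X11.
Pa(X11) = {X3, X5, X8, X9}.
Children of X11: X15, X16.
For each child, the remaining parents (spouses of X11):
  parents(X15) \ {X11} = {X2, X13}.
  X16 also has parents X3, X5, X8, X12, X15.
MB(X11) = {X2, X3, X5, X8, X9, X12, X13, X15, X16}.
X7 is neither a parent, child, nor co-parent of X11, so it does not belong.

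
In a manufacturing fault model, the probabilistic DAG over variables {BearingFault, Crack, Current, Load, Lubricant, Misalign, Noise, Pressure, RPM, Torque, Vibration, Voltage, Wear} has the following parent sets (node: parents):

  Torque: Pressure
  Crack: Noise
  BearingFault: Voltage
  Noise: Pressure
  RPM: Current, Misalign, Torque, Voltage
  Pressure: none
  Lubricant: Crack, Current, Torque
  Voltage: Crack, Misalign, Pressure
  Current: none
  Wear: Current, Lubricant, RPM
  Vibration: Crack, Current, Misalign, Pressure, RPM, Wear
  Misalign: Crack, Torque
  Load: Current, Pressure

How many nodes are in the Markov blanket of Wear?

7

Wear has child Vibration.
Wear's parents: Current, Lubricant, RPM.
Parents of each child, excluding Wear:
  parents(Vibration) \ {Wear} = {Crack, Current, Misalign, Pressure, RPM}.
MB(Wear) = {Crack, Current, Lubricant, Misalign, Pressure, RPM, Vibration}, which has 7 nodes.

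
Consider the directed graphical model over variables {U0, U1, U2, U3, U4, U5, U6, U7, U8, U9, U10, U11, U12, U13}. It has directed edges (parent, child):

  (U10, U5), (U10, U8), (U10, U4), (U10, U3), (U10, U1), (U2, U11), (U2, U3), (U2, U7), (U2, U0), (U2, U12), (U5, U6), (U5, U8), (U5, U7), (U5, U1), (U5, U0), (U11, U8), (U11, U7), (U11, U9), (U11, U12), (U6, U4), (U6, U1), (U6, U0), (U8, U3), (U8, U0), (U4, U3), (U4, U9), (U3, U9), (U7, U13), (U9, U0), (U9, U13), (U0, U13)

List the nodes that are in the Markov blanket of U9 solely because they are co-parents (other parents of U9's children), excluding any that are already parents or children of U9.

Children of U9: U0, U13.
  parents(U0) \ {U9} = {U2, U5, U6, U8}.
  U13 also has parents U0, U7.
Excluding nodes already adjacent to U9 (U0, U3, U4, U11, U13), the co-parent-only contribution is {U2, U5, U6, U7, U8}.

{U2, U5, U6, U7, U8}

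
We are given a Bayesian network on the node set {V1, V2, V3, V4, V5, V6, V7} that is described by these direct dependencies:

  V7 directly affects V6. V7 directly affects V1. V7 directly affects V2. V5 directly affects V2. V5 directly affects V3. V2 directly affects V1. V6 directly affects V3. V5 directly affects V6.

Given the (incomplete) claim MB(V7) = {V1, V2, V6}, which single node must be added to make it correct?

Recall MB(v) = parents ∪ children ∪ spouses, where spouses are the other parents of v's children.
Parents of V7: none.
V7's children: V1, V2, V6.
For each child, the remaining parents (spouses of V7):
  V6: V5
  V2: V5
  V1: V2
MB(V7) = {V1, V2, V5, V6}.
Comparing with the claimed set, V5 is missing.

V5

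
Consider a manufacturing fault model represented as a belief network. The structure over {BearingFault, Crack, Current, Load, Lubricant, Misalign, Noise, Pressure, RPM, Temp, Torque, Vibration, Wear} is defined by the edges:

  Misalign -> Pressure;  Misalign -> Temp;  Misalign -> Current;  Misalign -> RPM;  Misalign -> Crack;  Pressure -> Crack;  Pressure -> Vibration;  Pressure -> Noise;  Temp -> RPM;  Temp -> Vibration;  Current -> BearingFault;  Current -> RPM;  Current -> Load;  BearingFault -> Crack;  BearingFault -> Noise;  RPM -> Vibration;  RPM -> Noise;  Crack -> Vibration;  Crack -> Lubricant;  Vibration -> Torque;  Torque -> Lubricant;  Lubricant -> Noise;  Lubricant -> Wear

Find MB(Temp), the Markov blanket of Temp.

{Crack, Current, Misalign, Pressure, RPM, Vibration}

Temp has parent Misalign.
Temp's children: RPM, Vibration.
For each child, the remaining parents (spouses of Temp):
  RPM's other parents are Current, Misalign.
  Vibration also has parents Crack, Pressure, RPM.
Union: {Misalign} ∪ {RPM, Vibration} ∪ {Crack, Current, Misalign, Pressure, RPM} = {Crack, Current, Misalign, Pressure, RPM, Vibration}.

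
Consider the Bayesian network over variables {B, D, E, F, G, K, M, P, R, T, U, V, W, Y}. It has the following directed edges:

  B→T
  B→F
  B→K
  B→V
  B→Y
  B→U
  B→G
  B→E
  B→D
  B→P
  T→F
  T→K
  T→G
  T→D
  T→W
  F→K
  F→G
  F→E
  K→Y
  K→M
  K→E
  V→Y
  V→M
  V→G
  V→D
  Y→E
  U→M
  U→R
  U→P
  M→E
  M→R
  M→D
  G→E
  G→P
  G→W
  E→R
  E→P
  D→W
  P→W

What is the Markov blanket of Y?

Y's children: E.
Parents of Y: B, K, V.
Co-parents of Y (other parents of its children):
  E: B, F, G, K, M
Taking the union gives {B, E, F, G, K, M, V}.

{B, E, F, G, K, M, V}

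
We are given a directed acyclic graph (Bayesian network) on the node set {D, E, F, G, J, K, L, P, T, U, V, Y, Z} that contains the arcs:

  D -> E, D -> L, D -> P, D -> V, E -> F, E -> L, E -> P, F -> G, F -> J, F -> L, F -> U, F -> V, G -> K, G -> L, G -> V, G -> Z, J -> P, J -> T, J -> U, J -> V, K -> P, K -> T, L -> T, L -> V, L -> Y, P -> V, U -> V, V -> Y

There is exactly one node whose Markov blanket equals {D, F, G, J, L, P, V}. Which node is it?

U

The target node must have every member of {D, F, G, J, L, P, V} as a parent, child, or co-parent, and no others.
Parents of U: F, J; children: V; co-parents: D, F, G, J, L, P.
These exactly cover the given set, so the node is U.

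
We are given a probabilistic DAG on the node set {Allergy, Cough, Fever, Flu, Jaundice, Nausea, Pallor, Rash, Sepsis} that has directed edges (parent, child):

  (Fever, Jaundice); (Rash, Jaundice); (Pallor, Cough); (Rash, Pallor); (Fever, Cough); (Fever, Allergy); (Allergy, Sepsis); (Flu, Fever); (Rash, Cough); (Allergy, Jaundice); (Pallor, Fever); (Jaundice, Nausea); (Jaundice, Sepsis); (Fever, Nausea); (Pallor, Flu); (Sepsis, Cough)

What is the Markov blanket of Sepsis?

A node's Markov blanket = Pa ∪ Ch ∪ (parents of Ch other than the node itself).
Parents of Sepsis: Allergy, Jaundice.
Sepsis has child Cough.
For each child, the remaining parents (spouses of Sepsis):
  Cough: Fever, Pallor, Rash
Taking the union gives {Allergy, Cough, Fever, Jaundice, Pallor, Rash}.

{Allergy, Cough, Fever, Jaundice, Pallor, Rash}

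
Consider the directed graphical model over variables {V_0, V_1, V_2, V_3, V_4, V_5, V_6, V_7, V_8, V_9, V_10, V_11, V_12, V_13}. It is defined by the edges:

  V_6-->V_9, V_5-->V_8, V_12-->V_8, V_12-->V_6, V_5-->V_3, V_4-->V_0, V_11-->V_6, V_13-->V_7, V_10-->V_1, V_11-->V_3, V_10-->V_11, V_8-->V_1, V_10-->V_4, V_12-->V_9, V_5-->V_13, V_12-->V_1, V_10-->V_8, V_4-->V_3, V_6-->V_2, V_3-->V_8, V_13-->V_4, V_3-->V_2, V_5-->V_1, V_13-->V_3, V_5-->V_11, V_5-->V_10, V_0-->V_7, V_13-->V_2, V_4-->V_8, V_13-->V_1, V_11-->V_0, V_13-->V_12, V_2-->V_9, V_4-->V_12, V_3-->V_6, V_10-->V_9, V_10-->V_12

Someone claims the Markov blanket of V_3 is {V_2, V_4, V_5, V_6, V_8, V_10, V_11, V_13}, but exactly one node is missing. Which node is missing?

Children of V_3: V_2, V_6, V_8.
Parents of V_3: V_4, V_5, V_11, V_13.
Co-parents of V_3 (other parents of its children):
  V_8: V_4, V_5, V_10, V_12
  V_6: V_11, V_12
  V_2: V_6, V_13
MB(V_3) = {V_2, V_4, V_5, V_6, V_8, V_10, V_11, V_12, V_13}.
Comparing with the claimed set, V_12 is missing.

V_12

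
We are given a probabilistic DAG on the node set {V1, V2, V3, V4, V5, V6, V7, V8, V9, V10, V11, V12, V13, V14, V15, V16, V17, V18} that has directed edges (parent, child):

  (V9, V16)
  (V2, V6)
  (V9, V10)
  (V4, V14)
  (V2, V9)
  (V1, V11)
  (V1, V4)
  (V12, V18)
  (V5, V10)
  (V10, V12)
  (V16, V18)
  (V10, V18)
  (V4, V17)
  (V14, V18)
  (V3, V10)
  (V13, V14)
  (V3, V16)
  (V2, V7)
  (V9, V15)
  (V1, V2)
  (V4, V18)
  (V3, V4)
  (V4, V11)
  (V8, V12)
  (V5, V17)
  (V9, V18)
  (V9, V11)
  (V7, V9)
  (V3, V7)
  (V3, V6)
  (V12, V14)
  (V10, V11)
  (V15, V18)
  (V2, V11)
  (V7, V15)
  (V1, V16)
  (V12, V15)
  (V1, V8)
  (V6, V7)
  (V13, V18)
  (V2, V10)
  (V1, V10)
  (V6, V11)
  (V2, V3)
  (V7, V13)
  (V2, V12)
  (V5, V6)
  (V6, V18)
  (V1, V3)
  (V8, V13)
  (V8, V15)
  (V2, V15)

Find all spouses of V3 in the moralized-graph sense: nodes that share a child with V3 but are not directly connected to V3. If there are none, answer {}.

{V5, V9}

Children of V3: V4, V6, V7, V10, V16.
  V4 also has parent V1.
  parents(V6) \ {V3} = {V2, V5}.
  V7 also has parents V2, V6.
  V10's other parents are V1, V2, V5, V9.
  V16's other parents are V1, V9.
Excluding nodes already adjacent to V3 (V1, V2, V4, V6, V7, V10, V16), the co-parent-only contribution is {V5, V9}.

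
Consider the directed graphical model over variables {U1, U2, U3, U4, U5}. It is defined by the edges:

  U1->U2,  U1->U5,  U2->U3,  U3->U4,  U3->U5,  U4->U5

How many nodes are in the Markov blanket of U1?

By definition, MB(U1) is built from U1's parents, U1's children, and the co-parents of U1.
U1 has no parents.
Children of U1: U2, U5.
For each child, the remaining parents (spouses of U1):
  U2 has no other parent.
  U5's other parents are U3, U4.
MB(U1) = {U2, U3, U4, U5}, which has 4 nodes.

4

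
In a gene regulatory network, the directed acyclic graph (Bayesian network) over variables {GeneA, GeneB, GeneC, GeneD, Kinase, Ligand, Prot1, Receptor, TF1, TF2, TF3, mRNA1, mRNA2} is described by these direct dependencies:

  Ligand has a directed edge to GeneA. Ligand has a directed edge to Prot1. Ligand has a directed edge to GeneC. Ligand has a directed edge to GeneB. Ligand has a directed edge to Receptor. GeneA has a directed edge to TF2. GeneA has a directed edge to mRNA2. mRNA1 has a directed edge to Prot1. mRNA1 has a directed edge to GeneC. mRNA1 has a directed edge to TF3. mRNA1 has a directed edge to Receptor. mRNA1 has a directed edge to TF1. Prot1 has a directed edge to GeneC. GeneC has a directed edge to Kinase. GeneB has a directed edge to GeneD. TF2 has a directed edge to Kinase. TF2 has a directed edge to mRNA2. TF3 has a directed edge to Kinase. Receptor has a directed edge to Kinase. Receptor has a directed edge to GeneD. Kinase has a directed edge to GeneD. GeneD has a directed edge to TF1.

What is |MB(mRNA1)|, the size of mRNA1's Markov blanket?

7

A node's Markov blanket = Pa ∪ Ch ∪ (parents of Ch other than the node itself).
Parents of mRNA1: none.
mRNA1's children: GeneC, Prot1, Receptor, TF1, TF3.
Co-parents of mRNA1 (other parents of its children):
  Prot1 also has parent Ligand.
  parents(GeneC) \ {mRNA1} = {Ligand, Prot1}.
  TF3: no additional parents.
  Receptor's other parent is Ligand.
  TF1 also has parent GeneD.
MB(mRNA1) = {GeneC, GeneD, Ligand, Prot1, Receptor, TF1, TF3}, which has 7 nodes.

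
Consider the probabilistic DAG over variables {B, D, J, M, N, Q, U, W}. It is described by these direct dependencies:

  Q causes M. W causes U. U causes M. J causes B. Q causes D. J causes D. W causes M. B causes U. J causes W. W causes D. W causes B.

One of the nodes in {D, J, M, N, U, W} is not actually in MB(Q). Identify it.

Children of Q: D, M.
Parents of Q: none.
Co-parents of Q (other parents of its children):
  D: J, W
  M: U, W
MB(Q) = {D, J, M, U, W}.
N is neither a parent, child, nor co-parent of Q, so it does not belong.

N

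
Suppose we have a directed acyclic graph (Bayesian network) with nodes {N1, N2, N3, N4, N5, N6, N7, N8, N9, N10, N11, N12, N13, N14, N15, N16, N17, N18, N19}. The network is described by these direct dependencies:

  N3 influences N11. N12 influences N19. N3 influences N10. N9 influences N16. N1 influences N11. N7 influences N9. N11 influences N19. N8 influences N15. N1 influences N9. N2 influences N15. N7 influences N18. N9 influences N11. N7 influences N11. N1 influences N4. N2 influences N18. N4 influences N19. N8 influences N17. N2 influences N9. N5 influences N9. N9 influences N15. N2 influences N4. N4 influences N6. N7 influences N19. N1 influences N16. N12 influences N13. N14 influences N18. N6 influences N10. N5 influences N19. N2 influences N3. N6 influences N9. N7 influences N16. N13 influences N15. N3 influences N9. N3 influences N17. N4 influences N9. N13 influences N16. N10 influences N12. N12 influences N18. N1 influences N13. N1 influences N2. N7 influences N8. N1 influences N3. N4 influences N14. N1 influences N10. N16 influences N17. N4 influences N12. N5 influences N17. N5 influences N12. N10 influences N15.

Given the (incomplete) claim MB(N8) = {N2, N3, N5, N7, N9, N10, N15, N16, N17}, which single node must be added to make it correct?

Recall MB(v) = parents ∪ children ∪ spouses, where spouses are the other parents of v's children.
Parents of N8: N7.
Ch(N8) = {N15, N17}.
Other parents of N8's children:
  N15's other parents are N2, N9, N10, N13.
  N17 also has parents N3, N5, N16.
MB(N8) = {N2, N3, N5, N7, N9, N10, N13, N15, N16, N17}.
Comparing with the claimed set, N13 is missing.

N13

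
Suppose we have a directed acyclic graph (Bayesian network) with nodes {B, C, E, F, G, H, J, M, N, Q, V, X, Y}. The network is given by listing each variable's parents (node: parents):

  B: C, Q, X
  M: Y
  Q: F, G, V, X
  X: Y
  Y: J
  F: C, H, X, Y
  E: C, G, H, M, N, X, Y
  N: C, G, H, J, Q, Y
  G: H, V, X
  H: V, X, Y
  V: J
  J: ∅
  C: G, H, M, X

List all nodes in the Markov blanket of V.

The Markov blanket of a node is its parents, its children, and the other parents of its children.
V's parents: J.
V has children G, H, Q.
Parents of each child, excluding V:
  H's other parents are X, Y.
  parents(G) \ {V} = {H, X}.
  Q's other parents are F, G, X.
Taking the union gives {F, G, H, J, Q, X, Y}.

{F, G, H, J, Q, X, Y}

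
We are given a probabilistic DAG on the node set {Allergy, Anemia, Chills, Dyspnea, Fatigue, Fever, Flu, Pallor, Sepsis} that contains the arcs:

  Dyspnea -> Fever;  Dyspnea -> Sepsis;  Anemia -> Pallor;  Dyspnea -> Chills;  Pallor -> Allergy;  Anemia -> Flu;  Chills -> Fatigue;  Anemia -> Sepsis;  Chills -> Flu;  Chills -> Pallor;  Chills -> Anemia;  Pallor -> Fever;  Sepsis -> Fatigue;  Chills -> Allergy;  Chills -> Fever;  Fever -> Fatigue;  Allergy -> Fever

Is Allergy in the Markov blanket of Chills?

Allergy is a child of Chills.
So Allergy ∈ MB(Chills).

Yes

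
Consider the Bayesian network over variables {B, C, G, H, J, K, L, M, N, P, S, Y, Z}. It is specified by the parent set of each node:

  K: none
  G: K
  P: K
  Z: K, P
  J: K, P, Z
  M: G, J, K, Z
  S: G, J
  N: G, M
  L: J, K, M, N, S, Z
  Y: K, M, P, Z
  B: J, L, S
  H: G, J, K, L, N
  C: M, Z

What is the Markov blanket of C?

Recall MB(v) = parents ∪ children ∪ spouses, where spouses are the other parents of v's children.
Pa(C) = {M, Z}.
C's children: none.
With no children, C has no spouses; the co-parent set is empty.
Union: {M, Z} ∪ {} ∪ {} = {M, Z}.

{M, Z}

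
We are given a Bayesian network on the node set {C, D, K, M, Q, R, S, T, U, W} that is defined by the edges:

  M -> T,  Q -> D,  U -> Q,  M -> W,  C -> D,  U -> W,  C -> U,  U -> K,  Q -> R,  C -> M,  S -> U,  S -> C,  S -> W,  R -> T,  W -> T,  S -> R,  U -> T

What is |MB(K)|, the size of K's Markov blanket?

1

By definition, MB(K) is built from K's parents, K's children, and the co-parents of K.
K has parent U.
Children of K: none.
With no children, K has no spouses; the co-parent set is empty.
MB(K) = {U}, which has 1 node.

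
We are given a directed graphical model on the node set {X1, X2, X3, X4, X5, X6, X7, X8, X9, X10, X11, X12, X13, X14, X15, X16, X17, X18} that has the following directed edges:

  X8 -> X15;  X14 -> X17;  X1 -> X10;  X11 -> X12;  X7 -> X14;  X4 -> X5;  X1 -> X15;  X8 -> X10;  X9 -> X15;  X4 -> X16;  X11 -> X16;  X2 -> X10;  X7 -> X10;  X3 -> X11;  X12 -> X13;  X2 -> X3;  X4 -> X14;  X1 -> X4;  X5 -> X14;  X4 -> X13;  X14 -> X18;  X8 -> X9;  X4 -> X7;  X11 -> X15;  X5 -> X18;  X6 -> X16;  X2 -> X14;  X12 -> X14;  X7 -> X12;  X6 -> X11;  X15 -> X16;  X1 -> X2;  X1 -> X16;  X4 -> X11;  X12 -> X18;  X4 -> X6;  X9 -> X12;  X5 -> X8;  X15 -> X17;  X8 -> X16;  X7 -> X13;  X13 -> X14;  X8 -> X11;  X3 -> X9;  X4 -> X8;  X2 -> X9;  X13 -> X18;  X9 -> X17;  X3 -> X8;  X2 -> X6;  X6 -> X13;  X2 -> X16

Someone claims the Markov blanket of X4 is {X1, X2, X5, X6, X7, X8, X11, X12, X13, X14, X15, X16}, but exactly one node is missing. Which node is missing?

X4's parents: X1.
Ch(X4) = {X5, X6, X7, X8, X11, X13, X14, X16}.
Parents of each child, excluding X4:
  X5: —
  X6: X2
  X7: —
  X8: X3, X5
  X11: X3, X6, X8
  X13: X6, X7, X12
  X14: X2, X5, X7, X12, X13
  X16: X1, X2, X6, X8, X11, X15
MB(X4) = {X1, X2, X3, X5, X6, X7, X8, X11, X12, X13, X14, X15, X16}.
Comparing with the claimed set, X3 is missing.

X3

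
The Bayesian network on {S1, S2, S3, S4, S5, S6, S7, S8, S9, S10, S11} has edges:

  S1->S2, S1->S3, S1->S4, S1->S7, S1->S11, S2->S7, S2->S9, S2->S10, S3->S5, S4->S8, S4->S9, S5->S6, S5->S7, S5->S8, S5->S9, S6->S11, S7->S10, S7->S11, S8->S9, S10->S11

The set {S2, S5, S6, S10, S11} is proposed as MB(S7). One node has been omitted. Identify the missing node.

S1

By definition, MB(S7) is built from S7's parents, S7's children, and the co-parents of S7.
S7's parents: S1, S2, S5.
Ch(S7) = {S10, S11}.
Other parents of S7's children:
  S10: S2
  S11: S1, S6, S10
MB(S7) = {S1, S2, S5, S6, S10, S11}.
Comparing with the claimed set, S1 is missing.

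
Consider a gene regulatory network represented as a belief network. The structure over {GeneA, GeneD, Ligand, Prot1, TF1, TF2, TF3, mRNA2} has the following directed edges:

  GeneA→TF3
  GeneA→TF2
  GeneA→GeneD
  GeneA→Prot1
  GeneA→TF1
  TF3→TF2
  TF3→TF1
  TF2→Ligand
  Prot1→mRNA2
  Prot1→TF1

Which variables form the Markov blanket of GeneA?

GeneA's parents: none.
Ch(GeneA) = {GeneD, Prot1, TF1, TF2, TF3}.
For each child, the remaining parents (spouses of GeneA):
  TF3: no additional parents.
  TF2 also has parent TF3.
  GeneD: no additional parents.
  Prot1: no additional parents.
  TF1's other parents are Prot1, TF3.
Union: {} ∪ {GeneD, Prot1, TF1, TF2, TF3} ∪ {Prot1, TF3} = {GeneD, Prot1, TF1, TF2, TF3}.

{GeneD, Prot1, TF1, TF2, TF3}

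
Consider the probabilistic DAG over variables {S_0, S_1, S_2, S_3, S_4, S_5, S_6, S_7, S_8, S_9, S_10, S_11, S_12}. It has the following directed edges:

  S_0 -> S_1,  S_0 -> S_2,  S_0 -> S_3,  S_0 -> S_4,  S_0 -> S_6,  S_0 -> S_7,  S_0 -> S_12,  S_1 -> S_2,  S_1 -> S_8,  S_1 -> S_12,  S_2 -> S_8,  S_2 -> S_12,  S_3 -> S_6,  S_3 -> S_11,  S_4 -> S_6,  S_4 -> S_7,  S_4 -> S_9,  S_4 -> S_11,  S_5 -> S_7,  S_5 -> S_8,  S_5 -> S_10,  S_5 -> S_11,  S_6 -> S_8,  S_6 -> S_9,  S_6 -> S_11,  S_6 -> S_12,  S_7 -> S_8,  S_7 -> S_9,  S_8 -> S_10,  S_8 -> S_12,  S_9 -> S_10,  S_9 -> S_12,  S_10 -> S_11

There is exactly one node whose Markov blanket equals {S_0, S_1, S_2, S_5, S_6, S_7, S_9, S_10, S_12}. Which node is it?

S_8

The target node must have every member of {S_0, S_1, S_2, S_5, S_6, S_7, S_9, S_10, S_12} as a parent, child, or co-parent, and no others.
Parents of S_8: S_1, S_2, S_5, S_6, S_7; children: S_10, S_12; co-parents: S_0, S_1, S_2, S_5, S_6, S_9.
These exactly cover the given set, so the node is S_8.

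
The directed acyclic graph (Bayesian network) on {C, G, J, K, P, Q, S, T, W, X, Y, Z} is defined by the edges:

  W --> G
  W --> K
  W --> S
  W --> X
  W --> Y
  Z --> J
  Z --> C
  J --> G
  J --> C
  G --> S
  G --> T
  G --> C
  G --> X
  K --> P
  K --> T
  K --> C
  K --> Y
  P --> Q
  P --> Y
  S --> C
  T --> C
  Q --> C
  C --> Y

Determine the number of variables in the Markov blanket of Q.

8

The Markov blanket of a node is its parents, its children, and the other parents of its children.
Q has parent P.
Children of Q: C.
Parents of each child, excluding Q:
  parents(C) \ {Q} = {G, J, K, S, T, Z}.
MB(Q) = {C, G, J, K, P, S, T, Z}, which has 8 nodes.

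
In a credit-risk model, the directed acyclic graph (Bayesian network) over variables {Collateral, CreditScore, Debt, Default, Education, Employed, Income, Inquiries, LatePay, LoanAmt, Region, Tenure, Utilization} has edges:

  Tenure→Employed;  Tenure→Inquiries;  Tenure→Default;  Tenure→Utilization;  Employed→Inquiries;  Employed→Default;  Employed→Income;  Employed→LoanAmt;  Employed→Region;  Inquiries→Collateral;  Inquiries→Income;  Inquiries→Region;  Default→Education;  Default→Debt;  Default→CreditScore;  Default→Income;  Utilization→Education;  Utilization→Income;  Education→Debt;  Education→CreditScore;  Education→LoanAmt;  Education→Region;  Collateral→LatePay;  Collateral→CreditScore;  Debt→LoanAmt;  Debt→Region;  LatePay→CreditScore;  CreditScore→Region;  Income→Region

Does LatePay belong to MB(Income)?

No

Parents of Income: Default, Employed, Inquiries, Utilization.
Ch(Income) = {Region}.
Co-parents of Income (other parents of its children):
  parents(Region) \ {Income} = {CreditScore, Debt, Education, Employed, Inquiries}.
MB(Income) = {CreditScore, Debt, Default, Education, Employed, Inquiries, Region, Utilization}; LatePay is not in this set.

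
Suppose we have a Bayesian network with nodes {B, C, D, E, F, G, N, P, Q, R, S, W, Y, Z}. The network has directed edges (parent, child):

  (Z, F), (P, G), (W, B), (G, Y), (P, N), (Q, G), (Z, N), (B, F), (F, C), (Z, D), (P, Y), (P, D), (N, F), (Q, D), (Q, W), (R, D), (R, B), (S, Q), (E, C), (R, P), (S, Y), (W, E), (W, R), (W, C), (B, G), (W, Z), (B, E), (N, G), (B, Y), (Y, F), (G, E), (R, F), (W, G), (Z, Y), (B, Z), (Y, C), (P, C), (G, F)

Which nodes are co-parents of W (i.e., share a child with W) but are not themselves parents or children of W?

{F, N, P, Y}

Children of W: B, C, E, G, R, Z.
  R has no other parent.
  B also has parent R.
  Z also has parent B.
  G also has parents B, N, P, Q.
  E's other parents are B, G.
  parents(C) \ {W} = {E, F, P, Y}.
Excluding nodes already adjacent to W (B, C, E, G, Q, R, Z), the co-parent-only contribution is {F, N, P, Y}.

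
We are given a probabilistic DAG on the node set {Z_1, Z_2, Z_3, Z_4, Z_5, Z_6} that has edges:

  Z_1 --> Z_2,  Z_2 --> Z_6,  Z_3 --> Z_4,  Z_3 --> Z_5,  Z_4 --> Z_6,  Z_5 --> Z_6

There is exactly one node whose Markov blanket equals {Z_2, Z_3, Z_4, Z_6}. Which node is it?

Z_5

The target node must have every member of {Z_2, Z_3, Z_4, Z_6} as a parent, child, or co-parent, and no others.
Parents of Z_5: Z_3; children: Z_6; co-parents: Z_2, Z_4.
These exactly cover the given set, so the node is Z_5.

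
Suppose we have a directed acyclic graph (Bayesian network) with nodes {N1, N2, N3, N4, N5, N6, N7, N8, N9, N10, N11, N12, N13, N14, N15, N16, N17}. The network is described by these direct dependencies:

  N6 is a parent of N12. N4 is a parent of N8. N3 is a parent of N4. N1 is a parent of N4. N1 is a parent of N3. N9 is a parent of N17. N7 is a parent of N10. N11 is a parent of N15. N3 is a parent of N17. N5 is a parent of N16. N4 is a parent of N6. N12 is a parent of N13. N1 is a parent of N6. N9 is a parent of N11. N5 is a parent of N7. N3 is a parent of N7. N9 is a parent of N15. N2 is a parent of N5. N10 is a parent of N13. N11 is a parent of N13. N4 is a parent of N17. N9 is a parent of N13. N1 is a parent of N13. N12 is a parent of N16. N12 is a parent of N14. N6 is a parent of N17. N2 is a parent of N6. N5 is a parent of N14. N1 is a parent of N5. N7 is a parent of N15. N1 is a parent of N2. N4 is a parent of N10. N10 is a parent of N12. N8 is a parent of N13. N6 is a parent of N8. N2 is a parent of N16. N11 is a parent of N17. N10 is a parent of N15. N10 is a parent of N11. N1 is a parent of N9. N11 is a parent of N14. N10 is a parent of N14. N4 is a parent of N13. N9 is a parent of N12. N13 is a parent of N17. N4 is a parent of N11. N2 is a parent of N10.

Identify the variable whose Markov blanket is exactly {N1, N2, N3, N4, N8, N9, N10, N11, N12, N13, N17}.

The target node must have every member of {N1, N2, N3, N4, N8, N9, N10, N11, N12, N13, N17} as a parent, child, or co-parent, and no others.
Parents of N6: N1, N2, N4; children: N8, N12, N17; co-parents: N3, N4, N9, N10, N11, N13.
These exactly cover the given set, so the node is N6.

N6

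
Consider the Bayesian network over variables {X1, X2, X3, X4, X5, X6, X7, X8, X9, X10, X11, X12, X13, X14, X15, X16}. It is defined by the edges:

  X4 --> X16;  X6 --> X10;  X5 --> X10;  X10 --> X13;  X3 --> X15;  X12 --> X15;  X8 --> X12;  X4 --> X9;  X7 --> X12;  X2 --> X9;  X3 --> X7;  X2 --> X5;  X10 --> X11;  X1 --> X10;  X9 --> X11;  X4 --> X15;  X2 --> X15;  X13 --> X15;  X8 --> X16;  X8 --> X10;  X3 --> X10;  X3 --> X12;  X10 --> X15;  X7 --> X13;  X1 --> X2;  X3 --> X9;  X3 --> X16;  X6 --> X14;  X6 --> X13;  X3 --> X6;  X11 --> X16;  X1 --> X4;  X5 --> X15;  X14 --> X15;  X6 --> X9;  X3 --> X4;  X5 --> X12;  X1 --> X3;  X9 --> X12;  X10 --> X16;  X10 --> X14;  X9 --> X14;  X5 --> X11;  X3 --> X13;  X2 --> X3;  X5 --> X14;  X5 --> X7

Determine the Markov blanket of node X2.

X2's children: X3, X5, X9, X15.
Pa(X2) = {X1}.
Other parents of X2's children:
  X3 also has parent X1.
  X5 has no other parent.
  X9's other parents are X3, X4, X6.
  X15 also has parents X3, X4, X5, X10, X12, X13, X14.
So the Markov blanket of X2 is {X1, X3, X4, X5, X6, X9, X10, X12, X13, X14, X15}.

{X1, X3, X4, X5, X6, X9, X10, X12, X13, X14, X15}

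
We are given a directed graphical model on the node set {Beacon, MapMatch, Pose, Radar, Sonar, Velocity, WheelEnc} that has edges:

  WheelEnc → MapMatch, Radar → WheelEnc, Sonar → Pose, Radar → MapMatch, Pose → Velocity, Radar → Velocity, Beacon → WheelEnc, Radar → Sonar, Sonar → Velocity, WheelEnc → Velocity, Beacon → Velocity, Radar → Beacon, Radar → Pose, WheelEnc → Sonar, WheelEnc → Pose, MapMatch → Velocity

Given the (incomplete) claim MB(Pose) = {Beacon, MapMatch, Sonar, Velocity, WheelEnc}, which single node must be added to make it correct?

Pose's children: Velocity.
Pose has parents Radar, Sonar, WheelEnc.
For each child, the remaining parents (spouses of Pose):
  Velocity also has parents Beacon, MapMatch, Radar, Sonar, WheelEnc.
MB(Pose) = {Beacon, MapMatch, Radar, Sonar, Velocity, WheelEnc}.
Comparing with the claimed set, Radar is missing.

Radar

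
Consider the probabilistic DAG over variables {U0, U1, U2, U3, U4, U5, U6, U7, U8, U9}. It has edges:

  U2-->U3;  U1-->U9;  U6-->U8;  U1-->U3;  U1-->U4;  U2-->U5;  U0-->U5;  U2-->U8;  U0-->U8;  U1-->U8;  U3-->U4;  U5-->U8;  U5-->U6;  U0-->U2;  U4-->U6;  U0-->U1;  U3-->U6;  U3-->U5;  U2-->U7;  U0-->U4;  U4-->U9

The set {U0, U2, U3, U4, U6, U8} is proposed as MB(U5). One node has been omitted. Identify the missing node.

U1

U5 has parents U0, U2, U3.
U5 has children U6, U8.
For each child, the remaining parents (spouses of U5):
  U6: U3, U4
  U8: U0, U1, U2, U6
MB(U5) = {U0, U1, U2, U3, U4, U6, U8}.
Comparing with the claimed set, U1 is missing.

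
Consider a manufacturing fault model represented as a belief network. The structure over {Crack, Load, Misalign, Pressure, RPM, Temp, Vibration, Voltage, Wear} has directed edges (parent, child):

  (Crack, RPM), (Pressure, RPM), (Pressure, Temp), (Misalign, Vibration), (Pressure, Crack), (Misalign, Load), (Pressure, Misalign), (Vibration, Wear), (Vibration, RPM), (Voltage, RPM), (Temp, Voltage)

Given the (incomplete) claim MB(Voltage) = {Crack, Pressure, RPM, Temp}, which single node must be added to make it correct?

Vibration

Voltage has child RPM.
Voltage has parent Temp.
For each child, the remaining parents (spouses of Voltage):
  RPM: Crack, Pressure, Vibration
MB(Voltage) = {Crack, Pressure, RPM, Temp, Vibration}.
Comparing with the claimed set, Vibration is missing.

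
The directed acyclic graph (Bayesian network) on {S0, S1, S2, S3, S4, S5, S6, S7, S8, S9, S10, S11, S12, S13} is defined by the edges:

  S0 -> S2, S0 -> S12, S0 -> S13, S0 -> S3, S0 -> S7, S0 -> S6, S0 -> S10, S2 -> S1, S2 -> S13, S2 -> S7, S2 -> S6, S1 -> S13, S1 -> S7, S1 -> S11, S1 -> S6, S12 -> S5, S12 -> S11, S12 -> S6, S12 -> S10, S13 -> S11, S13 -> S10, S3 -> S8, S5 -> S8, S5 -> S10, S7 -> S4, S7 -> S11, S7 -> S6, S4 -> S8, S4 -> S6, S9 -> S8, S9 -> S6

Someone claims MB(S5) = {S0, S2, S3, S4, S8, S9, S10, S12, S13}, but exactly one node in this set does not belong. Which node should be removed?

Recall MB(v) = parents ∪ children ∪ spouses, where spouses are the other parents of v's children.
Parents of S5: S12.
S5 has children S8, S10.
Co-parents of S5 (other parents of its children):
  S8: S3, S4, S9
  S10: S0, S12, S13
MB(S5) = {S0, S3, S4, S8, S9, S10, S12, S13}.
S2 is neither a parent, child, nor co-parent of S5, so it does not belong.

S2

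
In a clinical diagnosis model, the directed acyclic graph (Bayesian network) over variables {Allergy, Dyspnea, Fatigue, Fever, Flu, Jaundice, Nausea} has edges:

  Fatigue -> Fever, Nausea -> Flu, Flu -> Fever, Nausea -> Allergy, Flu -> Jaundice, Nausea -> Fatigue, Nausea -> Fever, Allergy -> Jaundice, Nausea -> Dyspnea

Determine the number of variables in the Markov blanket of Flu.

A node's Markov blanket = Pa ∪ Ch ∪ (parents of Ch other than the node itself).
Flu has parent Nausea.
Children of Flu: Fever, Jaundice.
Co-parents of Flu (other parents of its children):
  Fever's other parents are Fatigue, Nausea.
  Jaundice also has parent Allergy.
MB(Flu) = {Allergy, Fatigue, Fever, Jaundice, Nausea}, which has 5 nodes.

5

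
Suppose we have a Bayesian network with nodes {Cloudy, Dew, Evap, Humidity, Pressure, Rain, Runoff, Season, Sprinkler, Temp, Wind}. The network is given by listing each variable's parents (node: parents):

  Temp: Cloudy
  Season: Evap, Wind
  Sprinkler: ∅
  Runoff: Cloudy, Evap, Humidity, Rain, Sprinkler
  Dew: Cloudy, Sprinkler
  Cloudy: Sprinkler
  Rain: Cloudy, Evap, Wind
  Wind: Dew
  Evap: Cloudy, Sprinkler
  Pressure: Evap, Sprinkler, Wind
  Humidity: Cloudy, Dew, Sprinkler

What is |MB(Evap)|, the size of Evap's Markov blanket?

Recall MB(v) = parents ∪ children ∪ spouses, where spouses are the other parents of v's children.
Ch(Evap) = {Pressure, Rain, Runoff, Season}.
Parents of Evap: Cloudy, Sprinkler.
Co-parents of Evap (other parents of its children):
  Season: Wind
  Rain: Cloudy, Wind
  Runoff: Cloudy, Humidity, Rain, Sprinkler
  Pressure: Sprinkler, Wind
MB(Evap) = {Cloudy, Humidity, Pressure, Rain, Runoff, Season, Sprinkler, Wind}, which has 8 nodes.

8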